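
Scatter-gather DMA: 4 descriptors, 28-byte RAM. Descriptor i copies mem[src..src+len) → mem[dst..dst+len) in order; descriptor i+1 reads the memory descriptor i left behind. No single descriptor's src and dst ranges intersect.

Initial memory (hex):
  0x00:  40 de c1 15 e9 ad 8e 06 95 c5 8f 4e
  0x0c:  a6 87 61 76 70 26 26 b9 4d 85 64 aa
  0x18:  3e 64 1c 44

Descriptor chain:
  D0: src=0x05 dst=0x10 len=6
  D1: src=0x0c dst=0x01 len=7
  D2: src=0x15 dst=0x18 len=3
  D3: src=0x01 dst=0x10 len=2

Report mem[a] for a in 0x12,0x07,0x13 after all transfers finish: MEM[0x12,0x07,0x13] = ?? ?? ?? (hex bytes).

#0 dst[0x10+6] := {0xad,0x8e,0x06,0x95,0xc5,0x8f}
#1 dst[0x01+7] := {0xa6,0x87,0x61,0x76,0xad,0x8e,0x06}
#2 dst[0x18+3] := {0x8f,0x64,0xaa}
#3 dst[0x10+2] := {0xa6,0x87}
query mem[0x12]=0x06, mem[0x07]=0x06, mem[0x13]=0x95

MEM[0x12,0x07,0x13] = 06 06 95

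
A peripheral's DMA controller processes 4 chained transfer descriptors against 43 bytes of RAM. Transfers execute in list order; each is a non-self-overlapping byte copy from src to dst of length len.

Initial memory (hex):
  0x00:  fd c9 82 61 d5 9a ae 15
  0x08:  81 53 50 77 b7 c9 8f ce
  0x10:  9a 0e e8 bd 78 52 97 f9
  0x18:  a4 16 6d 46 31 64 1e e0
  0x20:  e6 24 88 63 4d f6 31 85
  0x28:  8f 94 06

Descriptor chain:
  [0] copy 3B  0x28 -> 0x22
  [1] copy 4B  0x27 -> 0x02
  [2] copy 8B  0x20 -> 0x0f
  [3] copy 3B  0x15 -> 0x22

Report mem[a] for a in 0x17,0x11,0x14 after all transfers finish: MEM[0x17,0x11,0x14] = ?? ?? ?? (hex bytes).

MEM[0x17,0x11,0x14] = f9 8f f6

  after D0: wrote 3B at 0x22 = 8f9406
  after D1: wrote 4B at 0x02 = 858f9406
  after D2: wrote 8B at 0x0f = e6248f9406f63185
  after D3: wrote 3B at 0x22 = 3185f9
query mem[0x17]=0xf9, mem[0x11]=0x8f, mem[0x14]=0xf6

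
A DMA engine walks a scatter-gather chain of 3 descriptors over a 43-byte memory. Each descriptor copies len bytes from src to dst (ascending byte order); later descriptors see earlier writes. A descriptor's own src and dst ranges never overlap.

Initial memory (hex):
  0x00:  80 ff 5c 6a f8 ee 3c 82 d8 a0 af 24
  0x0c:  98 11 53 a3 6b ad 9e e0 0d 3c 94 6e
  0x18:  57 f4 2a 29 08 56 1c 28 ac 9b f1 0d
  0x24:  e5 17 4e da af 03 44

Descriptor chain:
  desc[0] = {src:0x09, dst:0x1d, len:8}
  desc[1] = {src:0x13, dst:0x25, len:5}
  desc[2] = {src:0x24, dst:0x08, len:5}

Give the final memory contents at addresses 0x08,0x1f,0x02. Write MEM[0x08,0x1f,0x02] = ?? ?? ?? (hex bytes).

MEM[0x08,0x1f,0x02] = 6b 24 5c

  after D0: wrote 8B at 0x1d = a0af24981153a36b
  after D1: wrote 5B at 0x25 = e00d3c946e
  after D2: wrote 5B at 0x08 = 6be00d3c94
query mem[0x08]=0x6b, mem[0x1f]=0x24, mem[0x02]=0x5c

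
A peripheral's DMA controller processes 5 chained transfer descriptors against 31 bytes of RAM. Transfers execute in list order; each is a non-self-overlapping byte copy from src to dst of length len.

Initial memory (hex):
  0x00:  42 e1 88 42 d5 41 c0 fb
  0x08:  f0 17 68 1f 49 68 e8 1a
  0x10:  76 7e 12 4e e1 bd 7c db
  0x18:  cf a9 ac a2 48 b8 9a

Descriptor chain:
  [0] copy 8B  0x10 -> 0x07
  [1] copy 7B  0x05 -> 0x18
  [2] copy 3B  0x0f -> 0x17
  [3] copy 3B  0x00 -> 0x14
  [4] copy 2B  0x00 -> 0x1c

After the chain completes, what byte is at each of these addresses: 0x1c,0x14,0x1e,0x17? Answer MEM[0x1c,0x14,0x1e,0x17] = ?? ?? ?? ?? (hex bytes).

MEM[0x1c,0x14,0x1e,0x17] = 42 42 e1 1a

  after D0: wrote 8B at 0x07 = 767e124ee1bd7cdb
  after D1: wrote 7B at 0x18 = 41c0767e124ee1
  after D2: wrote 3B at 0x17 = 1a767e
  after D3: wrote 3B at 0x14 = 42e188
  after D4: wrote 2B at 0x1c = 42e1
query mem[0x1c]=0x42, mem[0x14]=0x42, mem[0x1e]=0xe1, mem[0x17]=0x1a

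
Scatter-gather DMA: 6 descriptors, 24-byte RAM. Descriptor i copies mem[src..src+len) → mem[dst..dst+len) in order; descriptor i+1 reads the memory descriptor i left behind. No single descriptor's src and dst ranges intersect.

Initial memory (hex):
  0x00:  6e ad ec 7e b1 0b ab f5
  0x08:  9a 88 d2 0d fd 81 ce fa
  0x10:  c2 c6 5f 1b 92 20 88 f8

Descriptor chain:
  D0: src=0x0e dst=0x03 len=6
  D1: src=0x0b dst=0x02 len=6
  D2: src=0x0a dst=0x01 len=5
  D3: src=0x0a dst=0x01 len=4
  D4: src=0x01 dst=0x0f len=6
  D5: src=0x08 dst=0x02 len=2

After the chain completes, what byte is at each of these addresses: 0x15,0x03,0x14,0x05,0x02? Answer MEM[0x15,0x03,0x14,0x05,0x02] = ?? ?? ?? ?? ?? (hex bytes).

MEM[0x15,0x03,0x14,0x05,0x02] = 20 88 fa ce 1b

  after D0: wrote 6B at 0x03 = cefac2c65f1b
  after D1: wrote 6B at 0x02 = 0dfd81cefac2
  after D2: wrote 5B at 0x01 = d20dfd81ce
  after D3: wrote 4B at 0x01 = d20dfd81
  after D4: wrote 6B at 0x0f = d20dfd81cefa
  after D5: wrote 2B at 0x02 = 1b88
query mem[0x15]=0x20, mem[0x03]=0x88, mem[0x14]=0xfa, mem[0x05]=0xce, mem[0x02]=0x1b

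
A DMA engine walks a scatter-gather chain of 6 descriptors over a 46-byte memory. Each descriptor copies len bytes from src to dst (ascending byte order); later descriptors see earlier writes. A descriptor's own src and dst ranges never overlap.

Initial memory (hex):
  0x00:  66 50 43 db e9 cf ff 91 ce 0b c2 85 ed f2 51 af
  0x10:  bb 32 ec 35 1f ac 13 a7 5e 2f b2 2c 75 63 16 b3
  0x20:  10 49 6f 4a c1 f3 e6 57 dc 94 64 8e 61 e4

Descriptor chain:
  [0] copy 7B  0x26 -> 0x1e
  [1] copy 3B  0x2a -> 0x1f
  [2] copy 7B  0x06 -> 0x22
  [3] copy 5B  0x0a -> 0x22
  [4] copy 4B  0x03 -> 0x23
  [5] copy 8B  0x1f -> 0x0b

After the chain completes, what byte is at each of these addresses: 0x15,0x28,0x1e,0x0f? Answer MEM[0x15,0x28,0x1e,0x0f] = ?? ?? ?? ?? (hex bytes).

MEM[0x15,0x28,0x1e,0x0f] = ac ed e6 db

#0 dst[0x1e+7] := {0xe6,0x57,0xdc,0x94,0x64,0x8e,0x61}
#1 dst[0x1f+3] := {0x64,0x8e,0x61}
#2 dst[0x22+7] := {0xff,0x91,0xce,0x0b,0xc2,0x85,0xed}
#3 dst[0x22+5] := {0xc2,0x85,0xed,0xf2,0x51}
#4 dst[0x23+4] := {0xdb,0xe9,0xcf,0xff}
#5 dst[0x0b+8] := {0x64,0x8e,0x61,0xc2,0xdb,0xe9,0xcf,0xff}
query mem[0x15]=0xac, mem[0x28]=0xed, mem[0x1e]=0xe6, mem[0x0f]=0xdb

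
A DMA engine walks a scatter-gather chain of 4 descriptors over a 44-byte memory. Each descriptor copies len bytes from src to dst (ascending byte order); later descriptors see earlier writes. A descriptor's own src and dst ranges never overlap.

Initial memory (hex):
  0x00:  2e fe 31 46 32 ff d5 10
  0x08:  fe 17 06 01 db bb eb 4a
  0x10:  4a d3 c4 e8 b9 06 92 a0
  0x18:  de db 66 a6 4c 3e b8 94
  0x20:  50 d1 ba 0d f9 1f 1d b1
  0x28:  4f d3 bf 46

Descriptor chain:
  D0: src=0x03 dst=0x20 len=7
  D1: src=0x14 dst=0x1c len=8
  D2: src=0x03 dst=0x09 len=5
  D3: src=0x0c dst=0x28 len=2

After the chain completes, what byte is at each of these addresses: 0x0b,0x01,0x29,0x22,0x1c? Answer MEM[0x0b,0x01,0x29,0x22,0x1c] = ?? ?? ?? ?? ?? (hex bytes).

MEM[0x0b,0x01,0x29,0x22,0x1c] = ff fe 10 66 b9

  after D0: wrote 7B at 0x20 = 4632ffd510fe17
  after D1: wrote 8B at 0x1c = b90692a0dedb66a6
  after D2: wrote 5B at 0x09 = 4632ffd510
  after D3: wrote 2B at 0x28 = d510
query mem[0x0b]=0xff, mem[0x01]=0xfe, mem[0x29]=0x10, mem[0x22]=0x66, mem[0x1c]=0xb9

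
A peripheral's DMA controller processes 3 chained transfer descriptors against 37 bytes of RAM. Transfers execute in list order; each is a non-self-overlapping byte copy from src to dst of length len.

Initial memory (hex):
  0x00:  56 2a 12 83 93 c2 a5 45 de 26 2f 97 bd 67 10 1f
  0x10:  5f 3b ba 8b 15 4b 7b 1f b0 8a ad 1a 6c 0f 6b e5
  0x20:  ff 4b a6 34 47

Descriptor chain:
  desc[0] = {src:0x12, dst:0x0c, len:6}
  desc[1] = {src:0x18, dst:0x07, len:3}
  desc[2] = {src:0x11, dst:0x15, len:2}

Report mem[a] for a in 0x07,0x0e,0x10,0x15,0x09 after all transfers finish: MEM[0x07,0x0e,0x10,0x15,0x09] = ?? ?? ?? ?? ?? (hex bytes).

MEM[0x07,0x0e,0x10,0x15,0x09] = b0 15 7b 1f ad

[0] 0x12->0x0c len=6 : ba 8b 15 4b 7b 1f
[1] 0x18->0x07 len=3 : b0 8a ad
[2] 0x11->0x15 len=2 : 1f ba
query mem[0x07]=0xb0, mem[0x0e]=0x15, mem[0x10]=0x7b, mem[0x15]=0x1f, mem[0x09]=0xad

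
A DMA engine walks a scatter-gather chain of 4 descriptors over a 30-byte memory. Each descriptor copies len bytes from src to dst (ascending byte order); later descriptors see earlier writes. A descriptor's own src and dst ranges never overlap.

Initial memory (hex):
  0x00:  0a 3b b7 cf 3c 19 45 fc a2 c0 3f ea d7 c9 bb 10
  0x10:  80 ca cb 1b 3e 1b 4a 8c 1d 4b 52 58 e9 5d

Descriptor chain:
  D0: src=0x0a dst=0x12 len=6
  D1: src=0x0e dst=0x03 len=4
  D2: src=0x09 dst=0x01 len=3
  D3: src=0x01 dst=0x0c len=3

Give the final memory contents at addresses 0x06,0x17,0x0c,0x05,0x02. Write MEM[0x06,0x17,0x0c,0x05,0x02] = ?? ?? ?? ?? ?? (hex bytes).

MEM[0x06,0x17,0x0c,0x05,0x02] = ca 10 c0 80 3f

#0 dst[0x12+6] := {0x3f,0xea,0xd7,0xc9,0xbb,0x10}
#1 dst[0x03+4] := {0xbb,0x10,0x80,0xca}
#2 dst[0x01+3] := {0xc0,0x3f,0xea}
#3 dst[0x0c+3] := {0xc0,0x3f,0xea}
query mem[0x06]=0xca, mem[0x17]=0x10, mem[0x0c]=0xc0, mem[0x05]=0x80, mem[0x02]=0x3f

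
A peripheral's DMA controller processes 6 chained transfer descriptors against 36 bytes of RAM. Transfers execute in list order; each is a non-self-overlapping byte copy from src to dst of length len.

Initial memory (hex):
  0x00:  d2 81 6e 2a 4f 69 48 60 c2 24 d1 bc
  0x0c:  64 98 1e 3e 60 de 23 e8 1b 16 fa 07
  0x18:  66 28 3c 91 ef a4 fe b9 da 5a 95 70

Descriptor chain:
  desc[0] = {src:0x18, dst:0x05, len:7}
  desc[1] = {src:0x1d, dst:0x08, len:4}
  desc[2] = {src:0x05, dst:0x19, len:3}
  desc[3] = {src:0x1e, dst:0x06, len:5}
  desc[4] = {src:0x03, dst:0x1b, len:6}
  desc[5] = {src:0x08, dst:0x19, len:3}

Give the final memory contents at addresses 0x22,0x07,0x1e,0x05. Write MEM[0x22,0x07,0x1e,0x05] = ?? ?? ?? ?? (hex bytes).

MEM[0x22,0x07,0x1e,0x05] = 95 b9 fe 66

D0: mem[0x05..0x0b] <- [66 28 3c 91 ef a4 fe]
D1: mem[0x08..0x0b] <- [a4 fe b9 da]
D2: mem[0x19..0x1b] <- [66 28 3c]
D3: mem[0x06..0x0a] <- [fe b9 da 5a 95]
D4: mem[0x1b..0x20] <- [2a 4f 66 fe b9 da]
D5: mem[0x19..0x1b] <- [da 5a 95]
query mem[0x22]=0x95, mem[0x07]=0xb9, mem[0x1e]=0xfe, mem[0x05]=0x66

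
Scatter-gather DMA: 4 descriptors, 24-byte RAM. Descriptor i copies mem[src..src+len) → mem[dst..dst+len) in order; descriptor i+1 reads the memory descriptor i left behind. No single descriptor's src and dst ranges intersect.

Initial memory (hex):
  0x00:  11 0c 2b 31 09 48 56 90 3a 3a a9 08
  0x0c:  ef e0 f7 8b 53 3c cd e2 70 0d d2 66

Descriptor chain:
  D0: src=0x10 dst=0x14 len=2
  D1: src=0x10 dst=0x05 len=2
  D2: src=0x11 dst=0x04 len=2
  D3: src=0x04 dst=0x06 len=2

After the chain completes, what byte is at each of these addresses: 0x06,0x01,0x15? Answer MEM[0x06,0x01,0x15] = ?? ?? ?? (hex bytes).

[0] 0x10->0x14 len=2 : 53 3c
[1] 0x10->0x05 len=2 : 53 3c
[2] 0x11->0x04 len=2 : 3c cd
[3] 0x04->0x06 len=2 : 3c cd
query mem[0x06]=0x3c, mem[0x01]=0x0c, mem[0x15]=0x3c

MEM[0x06,0x01,0x15] = 3c 0c 3c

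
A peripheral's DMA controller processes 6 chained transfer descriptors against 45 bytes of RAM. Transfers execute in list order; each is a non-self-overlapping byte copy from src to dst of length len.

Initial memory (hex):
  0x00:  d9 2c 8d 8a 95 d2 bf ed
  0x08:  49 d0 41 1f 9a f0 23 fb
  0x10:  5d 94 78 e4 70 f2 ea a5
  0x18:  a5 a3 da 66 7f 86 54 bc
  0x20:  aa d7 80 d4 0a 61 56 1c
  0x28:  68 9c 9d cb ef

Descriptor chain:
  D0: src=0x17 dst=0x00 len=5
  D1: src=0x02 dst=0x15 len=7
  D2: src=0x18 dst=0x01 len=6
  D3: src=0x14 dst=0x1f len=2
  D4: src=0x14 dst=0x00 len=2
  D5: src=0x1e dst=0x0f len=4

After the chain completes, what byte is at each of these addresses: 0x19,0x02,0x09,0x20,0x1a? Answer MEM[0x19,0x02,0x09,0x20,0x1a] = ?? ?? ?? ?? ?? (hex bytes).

  after D0: wrote 5B at 0x00 = a5a5a3da66
  after D1: wrote 7B at 0x15 = a3da66d2bfed49
  after D2: wrote 6B at 0x01 = d2bfed497f86
  after D3: wrote 2B at 0x1f = 70a3
  after D4: wrote 2B at 0x00 = 70a3
  after D5: wrote 4B at 0x0f = 5470a3d7
query mem[0x19]=0xbf, mem[0x02]=0xbf, mem[0x09]=0xd0, mem[0x20]=0xa3, mem[0x1a]=0xed

MEM[0x19,0x02,0x09,0x20,0x1a] = bf bf d0 a3 ed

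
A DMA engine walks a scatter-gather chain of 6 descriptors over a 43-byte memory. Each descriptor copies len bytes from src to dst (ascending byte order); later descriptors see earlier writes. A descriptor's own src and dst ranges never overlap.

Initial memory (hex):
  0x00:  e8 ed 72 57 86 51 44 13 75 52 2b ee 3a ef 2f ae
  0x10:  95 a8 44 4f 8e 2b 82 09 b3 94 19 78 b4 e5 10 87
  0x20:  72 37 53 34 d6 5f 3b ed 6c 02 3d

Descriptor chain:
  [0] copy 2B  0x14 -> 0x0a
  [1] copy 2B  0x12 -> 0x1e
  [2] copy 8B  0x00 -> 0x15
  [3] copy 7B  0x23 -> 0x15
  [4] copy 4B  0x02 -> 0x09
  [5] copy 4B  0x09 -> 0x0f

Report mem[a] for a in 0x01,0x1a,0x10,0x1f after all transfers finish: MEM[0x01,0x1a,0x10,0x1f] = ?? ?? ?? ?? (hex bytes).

MEM[0x01,0x1a,0x10,0x1f] = ed 6c 57 4f

#0 dst[0x0a+2] := {0x8e,0x2b}
#1 dst[0x1e+2] := {0x44,0x4f}
#2 dst[0x15+8] := {0xe8,0xed,0x72,0x57,0x86,0x51,0x44,0x13}
#3 dst[0x15+7] := {0x34,0xd6,0x5f,0x3b,0xed,0x6c,0x02}
#4 dst[0x09+4] := {0x72,0x57,0x86,0x51}
#5 dst[0x0f+4] := {0x72,0x57,0x86,0x51}
query mem[0x01]=0xed, mem[0x1a]=0x6c, mem[0x10]=0x57, mem[0x1f]=0x4f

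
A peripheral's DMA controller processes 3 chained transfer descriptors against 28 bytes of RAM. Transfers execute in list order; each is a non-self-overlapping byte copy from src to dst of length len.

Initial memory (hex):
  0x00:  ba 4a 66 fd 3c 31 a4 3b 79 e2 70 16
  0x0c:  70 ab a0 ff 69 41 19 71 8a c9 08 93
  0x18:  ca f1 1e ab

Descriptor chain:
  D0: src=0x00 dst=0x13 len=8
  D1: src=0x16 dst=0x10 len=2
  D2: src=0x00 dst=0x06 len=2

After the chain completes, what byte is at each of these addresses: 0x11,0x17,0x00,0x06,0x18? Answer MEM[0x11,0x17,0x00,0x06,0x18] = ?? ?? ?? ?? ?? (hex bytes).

MEM[0x11,0x17,0x00,0x06,0x18] = 3c 3c ba ba 31

#0 dst[0x13+8] := {0xba,0x4a,0x66,0xfd,0x3c,0x31,0xa4,0x3b}
#1 dst[0x10+2] := {0xfd,0x3c}
#2 dst[0x06+2] := {0xba,0x4a}
query mem[0x11]=0x3c, mem[0x17]=0x3c, mem[0x00]=0xba, mem[0x06]=0xba, mem[0x18]=0x31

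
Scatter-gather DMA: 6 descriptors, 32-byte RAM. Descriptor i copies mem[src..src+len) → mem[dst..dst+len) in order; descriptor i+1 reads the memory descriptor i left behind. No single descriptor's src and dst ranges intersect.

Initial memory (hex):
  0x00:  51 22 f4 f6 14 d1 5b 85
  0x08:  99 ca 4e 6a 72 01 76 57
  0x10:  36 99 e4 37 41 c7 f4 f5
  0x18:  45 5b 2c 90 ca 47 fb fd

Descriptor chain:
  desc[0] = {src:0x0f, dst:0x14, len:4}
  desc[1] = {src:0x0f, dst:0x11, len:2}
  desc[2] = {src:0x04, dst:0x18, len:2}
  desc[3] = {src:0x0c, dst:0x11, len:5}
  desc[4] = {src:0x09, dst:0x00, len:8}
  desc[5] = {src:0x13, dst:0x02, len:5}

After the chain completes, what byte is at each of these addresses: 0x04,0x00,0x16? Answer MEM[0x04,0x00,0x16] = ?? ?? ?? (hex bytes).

D0: mem[0x14..0x17] <- [57 36 99 e4]
D1: mem[0x11..0x12] <- [57 36]
D2: mem[0x18..0x19] <- [14 d1]
D3: mem[0x11..0x15] <- [72 01 76 57 36]
D4: mem[0x00..0x07] <- [ca 4e 6a 72 01 76 57 36]
D5: mem[0x02..0x06] <- [76 57 36 99 e4]
query mem[0x04]=0x36, mem[0x00]=0xca, mem[0x16]=0x99

MEM[0x04,0x00,0x16] = 36 ca 99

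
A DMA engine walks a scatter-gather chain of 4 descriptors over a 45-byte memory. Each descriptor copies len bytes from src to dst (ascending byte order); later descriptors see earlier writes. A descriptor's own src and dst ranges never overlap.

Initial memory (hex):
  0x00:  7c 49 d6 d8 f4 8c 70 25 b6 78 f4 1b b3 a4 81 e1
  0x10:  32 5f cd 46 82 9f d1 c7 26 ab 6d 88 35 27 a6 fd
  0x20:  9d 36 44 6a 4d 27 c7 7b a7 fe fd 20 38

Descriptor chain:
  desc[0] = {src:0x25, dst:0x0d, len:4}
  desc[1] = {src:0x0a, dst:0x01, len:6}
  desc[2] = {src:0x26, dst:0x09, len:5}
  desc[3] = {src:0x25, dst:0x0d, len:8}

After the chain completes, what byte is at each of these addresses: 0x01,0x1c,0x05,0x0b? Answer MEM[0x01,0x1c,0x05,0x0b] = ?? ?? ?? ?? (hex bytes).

  after D0: wrote 4B at 0x0d = 27c77ba7
  after D1: wrote 6B at 0x01 = f41bb327c77b
  after D2: wrote 5B at 0x09 = c77ba7fefd
  after D3: wrote 8B at 0x0d = 27c77ba7fefd2038
query mem[0x01]=0xf4, mem[0x1c]=0x35, mem[0x05]=0xc7, mem[0x0b]=0xa7

MEM[0x01,0x1c,0x05,0x0b] = f4 35 c7 a7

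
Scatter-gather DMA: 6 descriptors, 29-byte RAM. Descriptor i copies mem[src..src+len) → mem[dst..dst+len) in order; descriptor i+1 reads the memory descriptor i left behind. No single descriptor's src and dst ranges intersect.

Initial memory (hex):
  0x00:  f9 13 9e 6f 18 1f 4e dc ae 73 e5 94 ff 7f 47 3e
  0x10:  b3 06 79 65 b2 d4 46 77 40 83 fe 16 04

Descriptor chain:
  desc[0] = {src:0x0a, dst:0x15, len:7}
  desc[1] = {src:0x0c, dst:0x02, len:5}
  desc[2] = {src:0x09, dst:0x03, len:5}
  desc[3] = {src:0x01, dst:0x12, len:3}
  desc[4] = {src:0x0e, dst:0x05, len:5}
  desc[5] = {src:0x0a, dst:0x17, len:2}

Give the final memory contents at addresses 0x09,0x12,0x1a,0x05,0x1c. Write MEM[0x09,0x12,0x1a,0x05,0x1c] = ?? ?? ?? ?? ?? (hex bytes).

MEM[0x09,0x12,0x1a,0x05,0x1c] = 13 13 3e 47 04

[0] 0x0a->0x15 len=7 : e5 94 ff 7f 47 3e b3
[1] 0x0c->0x02 len=5 : ff 7f 47 3e b3
[2] 0x09->0x03 len=5 : 73 e5 94 ff 7f
[3] 0x01->0x12 len=3 : 13 ff 73
[4] 0x0e->0x05 len=5 : 47 3e b3 06 13
[5] 0x0a->0x17 len=2 : e5 94
query mem[0x09]=0x13, mem[0x12]=0x13, mem[0x1a]=0x3e, mem[0x05]=0x47, mem[0x1c]=0x04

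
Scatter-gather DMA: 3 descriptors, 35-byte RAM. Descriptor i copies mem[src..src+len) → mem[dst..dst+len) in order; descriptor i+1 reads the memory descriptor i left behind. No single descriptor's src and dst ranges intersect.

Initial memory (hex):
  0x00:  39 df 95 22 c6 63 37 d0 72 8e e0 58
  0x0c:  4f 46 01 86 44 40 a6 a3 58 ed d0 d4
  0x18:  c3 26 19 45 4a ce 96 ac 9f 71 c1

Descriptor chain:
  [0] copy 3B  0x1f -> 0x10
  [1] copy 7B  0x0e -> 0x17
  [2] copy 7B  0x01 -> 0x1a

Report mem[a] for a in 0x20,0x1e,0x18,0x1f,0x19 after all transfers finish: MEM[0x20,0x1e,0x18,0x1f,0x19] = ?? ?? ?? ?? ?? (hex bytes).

[0] 0x1f->0x10 len=3 : ac 9f 71
[1] 0x0e->0x17 len=7 : 01 86 ac 9f 71 a3 58
[2] 0x01->0x1a len=7 : df 95 22 c6 63 37 d0
query mem[0x20]=0xd0, mem[0x1e]=0x63, mem[0x18]=0x86, mem[0x1f]=0x37, mem[0x19]=0xac

MEM[0x20,0x1e,0x18,0x1f,0x19] = d0 63 86 37 ac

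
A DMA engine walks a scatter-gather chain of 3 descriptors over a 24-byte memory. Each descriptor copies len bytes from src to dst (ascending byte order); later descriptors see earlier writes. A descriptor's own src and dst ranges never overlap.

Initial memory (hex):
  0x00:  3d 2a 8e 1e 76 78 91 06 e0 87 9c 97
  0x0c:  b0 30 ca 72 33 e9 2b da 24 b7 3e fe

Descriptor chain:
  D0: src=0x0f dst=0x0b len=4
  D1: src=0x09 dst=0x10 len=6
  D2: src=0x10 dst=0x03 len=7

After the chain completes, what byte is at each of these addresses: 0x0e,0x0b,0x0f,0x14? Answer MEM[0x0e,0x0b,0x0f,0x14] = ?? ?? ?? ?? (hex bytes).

D0: mem[0x0b..0x0e] <- [72 33 e9 2b]
D1: mem[0x10..0x15] <- [87 9c 72 33 e9 2b]
D2: mem[0x03..0x09] <- [87 9c 72 33 e9 2b 3e]
query mem[0x0e]=0x2b, mem[0x0b]=0x72, mem[0x0f]=0x72, mem[0x14]=0xe9

MEM[0x0e,0x0b,0x0f,0x14] = 2b 72 72 e9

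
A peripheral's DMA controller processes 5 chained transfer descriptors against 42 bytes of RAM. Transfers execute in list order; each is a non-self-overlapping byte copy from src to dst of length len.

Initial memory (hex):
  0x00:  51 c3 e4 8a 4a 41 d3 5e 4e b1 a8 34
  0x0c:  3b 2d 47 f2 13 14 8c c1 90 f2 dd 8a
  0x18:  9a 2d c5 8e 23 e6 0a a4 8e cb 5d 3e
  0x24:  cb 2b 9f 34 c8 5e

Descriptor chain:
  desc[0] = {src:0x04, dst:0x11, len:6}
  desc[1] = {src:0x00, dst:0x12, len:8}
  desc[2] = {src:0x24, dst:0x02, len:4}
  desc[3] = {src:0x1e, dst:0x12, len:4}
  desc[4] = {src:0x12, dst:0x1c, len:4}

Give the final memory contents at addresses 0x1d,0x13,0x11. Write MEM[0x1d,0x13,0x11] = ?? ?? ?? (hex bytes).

MEM[0x1d,0x13,0x11] = a4 a4 4a

[0] 0x04->0x11 len=6 : 4a 41 d3 5e 4e b1
[1] 0x00->0x12 len=8 : 51 c3 e4 8a 4a 41 d3 5e
[2] 0x24->0x02 len=4 : cb 2b 9f 34
[3] 0x1e->0x12 len=4 : 0a a4 8e cb
[4] 0x12->0x1c len=4 : 0a a4 8e cb
query mem[0x1d]=0xa4, mem[0x13]=0xa4, mem[0x11]=0x4a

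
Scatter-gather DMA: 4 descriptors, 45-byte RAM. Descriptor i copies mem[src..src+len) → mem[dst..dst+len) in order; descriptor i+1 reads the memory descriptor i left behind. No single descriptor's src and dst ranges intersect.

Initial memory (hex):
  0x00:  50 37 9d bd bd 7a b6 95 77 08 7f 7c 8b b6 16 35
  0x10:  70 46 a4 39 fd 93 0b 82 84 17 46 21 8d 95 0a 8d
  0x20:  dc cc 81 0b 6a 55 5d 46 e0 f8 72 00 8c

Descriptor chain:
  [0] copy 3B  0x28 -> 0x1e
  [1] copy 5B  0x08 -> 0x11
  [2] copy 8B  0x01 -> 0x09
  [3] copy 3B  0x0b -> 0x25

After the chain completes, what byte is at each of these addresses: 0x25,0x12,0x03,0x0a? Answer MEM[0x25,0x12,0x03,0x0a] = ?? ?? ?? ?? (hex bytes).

MEM[0x25,0x12,0x03,0x0a] = bd 08 bd 9d

D0: mem[0x1e..0x20] <- [e0 f8 72]
D1: mem[0x11..0x15] <- [77 08 7f 7c 8b]
D2: mem[0x09..0x10] <- [37 9d bd bd 7a b6 95 77]
D3: mem[0x25..0x27] <- [bd bd 7a]
query mem[0x25]=0xbd, mem[0x12]=0x08, mem[0x03]=0xbd, mem[0x0a]=0x9d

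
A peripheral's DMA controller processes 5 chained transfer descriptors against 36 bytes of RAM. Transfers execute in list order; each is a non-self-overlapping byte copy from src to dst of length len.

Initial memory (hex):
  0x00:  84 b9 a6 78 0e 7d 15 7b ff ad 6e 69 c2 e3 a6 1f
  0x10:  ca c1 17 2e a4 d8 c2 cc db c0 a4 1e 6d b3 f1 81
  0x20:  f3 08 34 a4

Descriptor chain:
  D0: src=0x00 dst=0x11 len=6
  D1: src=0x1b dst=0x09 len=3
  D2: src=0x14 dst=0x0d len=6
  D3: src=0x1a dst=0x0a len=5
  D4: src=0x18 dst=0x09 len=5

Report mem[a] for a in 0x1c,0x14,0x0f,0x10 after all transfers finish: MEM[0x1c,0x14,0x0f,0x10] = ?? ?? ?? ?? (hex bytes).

[0] 0x00->0x11 len=6 : 84 b9 a6 78 0e 7d
[1] 0x1b->0x09 len=3 : 1e 6d b3
[2] 0x14->0x0d len=6 : 78 0e 7d cc db c0
[3] 0x1a->0x0a len=5 : a4 1e 6d b3 f1
[4] 0x18->0x09 len=5 : db c0 a4 1e 6d
query mem[0x1c]=0x6d, mem[0x14]=0x78, mem[0x0f]=0x7d, mem[0x10]=0xcc

MEM[0x1c,0x14,0x0f,0x10] = 6d 78 7d cc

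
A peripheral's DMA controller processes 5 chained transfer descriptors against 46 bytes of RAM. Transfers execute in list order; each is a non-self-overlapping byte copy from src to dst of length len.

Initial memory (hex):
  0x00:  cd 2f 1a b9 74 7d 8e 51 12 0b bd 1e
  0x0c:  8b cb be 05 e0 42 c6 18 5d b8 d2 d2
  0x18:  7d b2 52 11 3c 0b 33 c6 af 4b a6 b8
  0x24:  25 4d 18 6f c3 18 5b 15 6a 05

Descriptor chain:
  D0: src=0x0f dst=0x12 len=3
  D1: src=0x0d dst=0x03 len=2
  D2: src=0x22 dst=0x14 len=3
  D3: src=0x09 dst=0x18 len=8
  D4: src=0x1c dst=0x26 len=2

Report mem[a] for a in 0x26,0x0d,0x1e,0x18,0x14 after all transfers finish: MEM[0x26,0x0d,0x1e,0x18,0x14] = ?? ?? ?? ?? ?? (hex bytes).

  after D0: wrote 3B at 0x12 = 05e042
  after D1: wrote 2B at 0x03 = cbbe
  after D2: wrote 3B at 0x14 = a6b825
  after D3: wrote 8B at 0x18 = 0bbd1e8bcbbe05e0
  after D4: wrote 2B at 0x26 = cbbe
query mem[0x26]=0xcb, mem[0x0d]=0xcb, mem[0x1e]=0x05, mem[0x18]=0x0b, mem[0x14]=0xa6

MEM[0x26,0x0d,0x1e,0x18,0x14] = cb cb 05 0b a6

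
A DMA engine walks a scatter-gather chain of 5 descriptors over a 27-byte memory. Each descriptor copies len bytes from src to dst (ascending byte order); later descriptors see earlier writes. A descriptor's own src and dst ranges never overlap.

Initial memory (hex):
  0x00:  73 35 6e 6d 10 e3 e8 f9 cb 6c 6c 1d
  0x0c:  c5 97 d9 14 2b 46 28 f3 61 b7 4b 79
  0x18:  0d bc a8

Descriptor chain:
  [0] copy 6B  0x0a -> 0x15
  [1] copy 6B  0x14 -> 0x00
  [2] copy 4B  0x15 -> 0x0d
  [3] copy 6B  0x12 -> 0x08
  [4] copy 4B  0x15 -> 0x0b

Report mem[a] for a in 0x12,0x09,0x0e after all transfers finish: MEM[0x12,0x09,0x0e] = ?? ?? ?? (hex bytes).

MEM[0x12,0x09,0x0e] = 28 f3 97

D0: mem[0x15..0x1a] <- [6c 1d c5 97 d9 14]
D1: mem[0x00..0x05] <- [61 6c 1d c5 97 d9]
D2: mem[0x0d..0x10] <- [6c 1d c5 97]
D3: mem[0x08..0x0d] <- [28 f3 61 6c 1d c5]
D4: mem[0x0b..0x0e] <- [6c 1d c5 97]
query mem[0x12]=0x28, mem[0x09]=0xf3, mem[0x0e]=0x97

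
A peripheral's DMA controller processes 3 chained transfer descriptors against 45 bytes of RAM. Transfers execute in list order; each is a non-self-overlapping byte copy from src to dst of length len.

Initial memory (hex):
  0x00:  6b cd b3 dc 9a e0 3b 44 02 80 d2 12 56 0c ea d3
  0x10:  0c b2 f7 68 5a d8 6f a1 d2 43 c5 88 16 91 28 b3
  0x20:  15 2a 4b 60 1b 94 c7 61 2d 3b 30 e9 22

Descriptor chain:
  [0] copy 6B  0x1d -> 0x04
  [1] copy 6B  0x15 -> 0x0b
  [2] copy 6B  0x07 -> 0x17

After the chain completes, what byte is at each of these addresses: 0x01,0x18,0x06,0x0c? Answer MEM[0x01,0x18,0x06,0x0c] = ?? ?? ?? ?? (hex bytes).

#0 dst[0x04+6] := {0x91,0x28,0xb3,0x15,0x2a,0x4b}
#1 dst[0x0b+6] := {0xd8,0x6f,0xa1,0xd2,0x43,0xc5}
#2 dst[0x17+6] := {0x15,0x2a,0x4b,0xd2,0xd8,0x6f}
query mem[0x01]=0xcd, mem[0x18]=0x2a, mem[0x06]=0xb3, mem[0x0c]=0x6f

MEM[0x01,0x18,0x06,0x0c] = cd 2a b3 6f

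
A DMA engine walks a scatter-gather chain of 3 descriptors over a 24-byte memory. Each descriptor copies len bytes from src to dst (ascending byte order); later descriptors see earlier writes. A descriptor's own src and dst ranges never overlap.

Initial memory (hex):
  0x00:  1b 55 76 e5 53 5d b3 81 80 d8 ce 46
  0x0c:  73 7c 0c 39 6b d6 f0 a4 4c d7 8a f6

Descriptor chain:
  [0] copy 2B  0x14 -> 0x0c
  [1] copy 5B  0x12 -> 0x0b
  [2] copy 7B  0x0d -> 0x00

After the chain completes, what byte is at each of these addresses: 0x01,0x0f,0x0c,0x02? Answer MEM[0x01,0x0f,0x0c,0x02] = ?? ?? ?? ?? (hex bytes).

MEM[0x01,0x0f,0x0c,0x02] = d7 8a a4 8a

#0 dst[0x0c+2] := {0x4c,0xd7}
#1 dst[0x0b+5] := {0xf0,0xa4,0x4c,0xd7,0x8a}
#2 dst[0x00+7] := {0x4c,0xd7,0x8a,0x6b,0xd6,0xf0,0xa4}
query mem[0x01]=0xd7, mem[0x0f]=0x8a, mem[0x0c]=0xa4, mem[0x02]=0x8a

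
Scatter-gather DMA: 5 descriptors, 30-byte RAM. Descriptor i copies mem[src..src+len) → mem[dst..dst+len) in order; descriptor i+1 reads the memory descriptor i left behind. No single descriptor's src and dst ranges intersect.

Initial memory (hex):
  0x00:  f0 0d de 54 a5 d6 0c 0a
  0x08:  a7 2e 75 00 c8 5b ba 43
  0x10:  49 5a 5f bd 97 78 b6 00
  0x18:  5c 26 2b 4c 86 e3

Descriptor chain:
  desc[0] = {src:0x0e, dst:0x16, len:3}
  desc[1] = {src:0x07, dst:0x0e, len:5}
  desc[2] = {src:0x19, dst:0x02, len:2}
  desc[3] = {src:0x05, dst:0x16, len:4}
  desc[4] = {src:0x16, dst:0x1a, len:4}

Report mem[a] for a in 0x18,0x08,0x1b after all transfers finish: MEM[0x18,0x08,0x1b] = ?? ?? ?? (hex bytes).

D0: mem[0x16..0x18] <- [ba 43 49]
D1: mem[0x0e..0x12] <- [0a a7 2e 75 00]
D2: mem[0x02..0x03] <- [26 2b]
D3: mem[0x16..0x19] <- [d6 0c 0a a7]
D4: mem[0x1a..0x1d] <- [d6 0c 0a a7]
query mem[0x18]=0x0a, mem[0x08]=0xa7, mem[0x1b]=0x0c

MEM[0x18,0x08,0x1b] = 0a a7 0c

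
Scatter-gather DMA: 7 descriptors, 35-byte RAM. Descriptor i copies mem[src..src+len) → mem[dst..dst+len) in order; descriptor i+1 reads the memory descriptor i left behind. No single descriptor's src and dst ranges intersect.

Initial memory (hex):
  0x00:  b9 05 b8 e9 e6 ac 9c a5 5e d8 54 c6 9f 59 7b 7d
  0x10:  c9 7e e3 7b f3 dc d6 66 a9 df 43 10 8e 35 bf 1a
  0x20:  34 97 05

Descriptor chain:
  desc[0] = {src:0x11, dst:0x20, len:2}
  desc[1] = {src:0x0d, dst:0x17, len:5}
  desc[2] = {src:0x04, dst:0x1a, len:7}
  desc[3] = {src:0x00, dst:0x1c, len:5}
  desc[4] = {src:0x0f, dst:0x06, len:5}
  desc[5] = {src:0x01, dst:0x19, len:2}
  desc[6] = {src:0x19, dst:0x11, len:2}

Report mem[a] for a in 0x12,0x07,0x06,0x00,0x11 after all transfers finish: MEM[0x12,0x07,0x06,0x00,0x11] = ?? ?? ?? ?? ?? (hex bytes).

D0: mem[0x20..0x21] <- [7e e3]
D1: mem[0x17..0x1b] <- [59 7b 7d c9 7e]
D2: mem[0x1a..0x20] <- [e6 ac 9c a5 5e d8 54]
D3: mem[0x1c..0x20] <- [b9 05 b8 e9 e6]
D4: mem[0x06..0x0a] <- [7d c9 7e e3 7b]
D5: mem[0x19..0x1a] <- [05 b8]
D6: mem[0x11..0x12] <- [05 b8]
query mem[0x12]=0xb8, mem[0x07]=0xc9, mem[0x06]=0x7d, mem[0x00]=0xb9, mem[0x11]=0x05

MEM[0x12,0x07,0x06,0x00,0x11] = b8 c9 7d b9 05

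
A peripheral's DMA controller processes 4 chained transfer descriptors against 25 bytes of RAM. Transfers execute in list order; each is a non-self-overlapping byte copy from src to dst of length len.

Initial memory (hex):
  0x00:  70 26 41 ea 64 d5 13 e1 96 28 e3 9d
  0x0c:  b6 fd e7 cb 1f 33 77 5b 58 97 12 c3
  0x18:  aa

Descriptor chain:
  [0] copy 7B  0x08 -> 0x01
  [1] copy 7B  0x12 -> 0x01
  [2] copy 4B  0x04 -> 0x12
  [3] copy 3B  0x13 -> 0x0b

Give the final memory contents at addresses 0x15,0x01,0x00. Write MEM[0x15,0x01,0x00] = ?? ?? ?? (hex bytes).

MEM[0x15,0x01,0x00] = aa 77 70

#0 dst[0x01+7] := {0x96,0x28,0xe3,0x9d,0xb6,0xfd,0xe7}
#1 dst[0x01+7] := {0x77,0x5b,0x58,0x97,0x12,0xc3,0xaa}
#2 dst[0x12+4] := {0x97,0x12,0xc3,0xaa}
#3 dst[0x0b+3] := {0x12,0xc3,0xaa}
query mem[0x15]=0xaa, mem[0x01]=0x77, mem[0x00]=0x70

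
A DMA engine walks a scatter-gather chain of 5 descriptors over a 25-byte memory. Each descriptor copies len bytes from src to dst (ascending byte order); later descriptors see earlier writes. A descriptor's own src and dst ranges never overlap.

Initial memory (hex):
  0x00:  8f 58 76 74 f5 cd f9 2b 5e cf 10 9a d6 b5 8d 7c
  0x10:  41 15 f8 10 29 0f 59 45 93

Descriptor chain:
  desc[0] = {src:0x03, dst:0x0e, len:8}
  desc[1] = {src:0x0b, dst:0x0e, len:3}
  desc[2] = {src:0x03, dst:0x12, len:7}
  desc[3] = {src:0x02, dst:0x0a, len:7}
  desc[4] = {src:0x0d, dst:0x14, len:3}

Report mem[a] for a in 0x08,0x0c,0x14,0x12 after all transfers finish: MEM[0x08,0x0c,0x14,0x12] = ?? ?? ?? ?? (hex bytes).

MEM[0x08,0x0c,0x14,0x12] = 5e f5 cd 74

[0] 0x03->0x0e len=8 : 74 f5 cd f9 2b 5e cf 10
[1] 0x0b->0x0e len=3 : 9a d6 b5
[2] 0x03->0x12 len=7 : 74 f5 cd f9 2b 5e cf
[3] 0x02->0x0a len=7 : 76 74 f5 cd f9 2b 5e
[4] 0x0d->0x14 len=3 : cd f9 2b
query mem[0x08]=0x5e, mem[0x0c]=0xf5, mem[0x14]=0xcd, mem[0x12]=0x74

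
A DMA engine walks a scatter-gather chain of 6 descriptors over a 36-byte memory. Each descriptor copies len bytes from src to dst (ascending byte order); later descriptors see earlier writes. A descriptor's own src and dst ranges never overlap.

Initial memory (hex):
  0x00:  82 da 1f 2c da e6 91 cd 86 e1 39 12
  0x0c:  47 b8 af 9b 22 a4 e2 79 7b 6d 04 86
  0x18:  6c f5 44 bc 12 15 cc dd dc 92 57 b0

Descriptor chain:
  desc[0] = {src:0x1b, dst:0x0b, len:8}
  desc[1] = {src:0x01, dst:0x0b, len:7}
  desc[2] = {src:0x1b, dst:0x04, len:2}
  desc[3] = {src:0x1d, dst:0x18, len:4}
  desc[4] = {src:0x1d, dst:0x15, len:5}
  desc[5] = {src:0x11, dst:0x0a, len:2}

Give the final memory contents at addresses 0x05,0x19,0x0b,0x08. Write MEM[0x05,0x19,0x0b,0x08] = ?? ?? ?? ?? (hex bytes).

MEM[0x05,0x19,0x0b,0x08] = 12 92 57 86

D0: mem[0x0b..0x12] <- [bc 12 15 cc dd dc 92 57]
D1: mem[0x0b..0x11] <- [da 1f 2c da e6 91 cd]
D2: mem[0x04..0x05] <- [bc 12]
D3: mem[0x18..0x1b] <- [15 cc dd dc]
D4: mem[0x15..0x19] <- [15 cc dd dc 92]
D5: mem[0x0a..0x0b] <- [cd 57]
query mem[0x05]=0x12, mem[0x19]=0x92, mem[0x0b]=0x57, mem[0x08]=0x86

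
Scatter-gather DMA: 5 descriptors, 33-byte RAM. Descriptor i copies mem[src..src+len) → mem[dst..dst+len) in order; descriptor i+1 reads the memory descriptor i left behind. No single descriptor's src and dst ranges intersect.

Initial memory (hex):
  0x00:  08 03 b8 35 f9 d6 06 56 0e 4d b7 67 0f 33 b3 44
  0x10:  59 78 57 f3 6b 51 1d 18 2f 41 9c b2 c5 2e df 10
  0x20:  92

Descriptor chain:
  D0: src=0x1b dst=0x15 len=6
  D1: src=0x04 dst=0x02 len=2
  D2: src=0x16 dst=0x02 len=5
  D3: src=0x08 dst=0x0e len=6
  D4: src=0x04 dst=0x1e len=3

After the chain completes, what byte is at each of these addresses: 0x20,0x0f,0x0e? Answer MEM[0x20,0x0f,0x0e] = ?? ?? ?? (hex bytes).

[0] 0x1b->0x15 len=6 : b2 c5 2e df 10 92
[1] 0x04->0x02 len=2 : f9 d6
[2] 0x16->0x02 len=5 : c5 2e df 10 92
[3] 0x08->0x0e len=6 : 0e 4d b7 67 0f 33
[4] 0x04->0x1e len=3 : df 10 92
query mem[0x20]=0x92, mem[0x0f]=0x4d, mem[0x0e]=0x0e

MEM[0x20,0x0f,0x0e] = 92 4d 0e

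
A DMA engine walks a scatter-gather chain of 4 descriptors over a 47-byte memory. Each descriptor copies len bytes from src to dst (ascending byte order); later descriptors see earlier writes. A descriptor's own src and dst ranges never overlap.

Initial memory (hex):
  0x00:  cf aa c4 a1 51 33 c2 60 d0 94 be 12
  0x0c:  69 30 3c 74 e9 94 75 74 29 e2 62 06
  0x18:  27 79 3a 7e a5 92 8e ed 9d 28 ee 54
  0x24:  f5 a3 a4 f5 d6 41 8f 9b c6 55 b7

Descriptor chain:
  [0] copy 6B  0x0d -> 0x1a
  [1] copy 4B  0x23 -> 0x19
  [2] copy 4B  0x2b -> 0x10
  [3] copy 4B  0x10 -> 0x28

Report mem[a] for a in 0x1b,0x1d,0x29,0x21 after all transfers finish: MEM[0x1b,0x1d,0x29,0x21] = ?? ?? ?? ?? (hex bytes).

[0] 0x0d->0x1a len=6 : 30 3c 74 e9 94 75
[1] 0x23->0x19 len=4 : 54 f5 a3 a4
[2] 0x2b->0x10 len=4 : 9b c6 55 b7
[3] 0x10->0x28 len=4 : 9b c6 55 b7
query mem[0x1b]=0xa3, mem[0x1d]=0xe9, mem[0x29]=0xc6, mem[0x21]=0x28

MEM[0x1b,0x1d,0x29,0x21] = a3 e9 c6 28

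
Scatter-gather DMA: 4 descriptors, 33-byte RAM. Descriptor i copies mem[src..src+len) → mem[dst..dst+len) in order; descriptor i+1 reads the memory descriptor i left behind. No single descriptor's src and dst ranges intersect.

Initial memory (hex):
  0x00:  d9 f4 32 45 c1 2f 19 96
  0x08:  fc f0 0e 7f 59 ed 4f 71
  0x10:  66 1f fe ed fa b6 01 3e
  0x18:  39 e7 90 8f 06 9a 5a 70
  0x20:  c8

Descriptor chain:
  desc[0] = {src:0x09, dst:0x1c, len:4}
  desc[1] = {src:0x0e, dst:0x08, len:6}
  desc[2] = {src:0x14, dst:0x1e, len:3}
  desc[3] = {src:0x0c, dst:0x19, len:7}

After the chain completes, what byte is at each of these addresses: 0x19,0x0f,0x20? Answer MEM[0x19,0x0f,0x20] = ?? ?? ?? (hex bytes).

D0: mem[0x1c..0x1f] <- [f0 0e 7f 59]
D1: mem[0x08..0x0d] <- [4f 71 66 1f fe ed]
D2: mem[0x1e..0x20] <- [fa b6 01]
D3: mem[0x19..0x1f] <- [fe ed 4f 71 66 1f fe]
query mem[0x19]=0xfe, mem[0x0f]=0x71, mem[0x20]=0x01

MEM[0x19,0x0f,0x20] = fe 71 01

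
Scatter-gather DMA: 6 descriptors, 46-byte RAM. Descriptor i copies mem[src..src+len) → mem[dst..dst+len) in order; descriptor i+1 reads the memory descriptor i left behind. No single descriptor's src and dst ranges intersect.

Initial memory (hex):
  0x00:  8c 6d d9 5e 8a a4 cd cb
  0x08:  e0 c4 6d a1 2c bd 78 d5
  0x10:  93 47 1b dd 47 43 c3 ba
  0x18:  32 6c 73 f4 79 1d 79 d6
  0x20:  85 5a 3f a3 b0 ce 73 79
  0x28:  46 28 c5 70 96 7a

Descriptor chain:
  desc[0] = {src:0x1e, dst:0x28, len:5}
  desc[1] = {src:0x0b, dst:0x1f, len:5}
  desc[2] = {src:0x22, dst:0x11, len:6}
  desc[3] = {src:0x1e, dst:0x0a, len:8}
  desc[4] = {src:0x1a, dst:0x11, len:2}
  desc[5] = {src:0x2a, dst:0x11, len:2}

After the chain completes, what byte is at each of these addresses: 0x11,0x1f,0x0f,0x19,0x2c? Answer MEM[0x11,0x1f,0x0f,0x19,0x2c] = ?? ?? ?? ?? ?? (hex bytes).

MEM[0x11,0x1f,0x0f,0x19,0x2c] = 85 a1 d5 6c 3f

D0: mem[0x28..0x2c] <- [79 d6 85 5a 3f]
D1: mem[0x1f..0x23] <- [a1 2c bd 78 d5]
D2: mem[0x11..0x16] <- [78 d5 b0 ce 73 79]
D3: mem[0x0a..0x11] <- [79 a1 2c bd 78 d5 b0 ce]
D4: mem[0x11..0x12] <- [73 f4]
D5: mem[0x11..0x12] <- [85 5a]
query mem[0x11]=0x85, mem[0x1f]=0xa1, mem[0x0f]=0xd5, mem[0x19]=0x6c, mem[0x2c]=0x3f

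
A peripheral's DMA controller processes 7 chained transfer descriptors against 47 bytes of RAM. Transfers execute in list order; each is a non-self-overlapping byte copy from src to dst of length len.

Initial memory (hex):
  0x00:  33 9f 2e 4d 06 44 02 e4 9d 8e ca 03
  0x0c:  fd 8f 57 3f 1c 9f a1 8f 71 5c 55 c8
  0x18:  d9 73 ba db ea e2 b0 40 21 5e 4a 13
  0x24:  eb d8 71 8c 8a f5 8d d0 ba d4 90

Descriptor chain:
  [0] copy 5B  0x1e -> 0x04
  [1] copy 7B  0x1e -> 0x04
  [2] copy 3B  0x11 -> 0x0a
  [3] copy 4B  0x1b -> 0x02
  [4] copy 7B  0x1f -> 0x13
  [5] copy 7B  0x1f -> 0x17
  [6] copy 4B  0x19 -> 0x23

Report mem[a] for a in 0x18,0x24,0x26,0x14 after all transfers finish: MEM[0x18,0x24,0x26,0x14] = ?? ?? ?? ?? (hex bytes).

MEM[0x18,0x24,0x26,0x14] = 21 4a eb 21

[0] 0x1e->0x04 len=5 : b0 40 21 5e 4a
[1] 0x1e->0x04 len=7 : b0 40 21 5e 4a 13 eb
[2] 0x11->0x0a len=3 : 9f a1 8f
[3] 0x1b->0x02 len=4 : db ea e2 b0
[4] 0x1f->0x13 len=7 : 40 21 5e 4a 13 eb d8
[5] 0x1f->0x17 len=7 : 40 21 5e 4a 13 eb d8
[6] 0x19->0x23 len=4 : 5e 4a 13 eb
query mem[0x18]=0x21, mem[0x24]=0x4a, mem[0x26]=0xeb, mem[0x14]=0x21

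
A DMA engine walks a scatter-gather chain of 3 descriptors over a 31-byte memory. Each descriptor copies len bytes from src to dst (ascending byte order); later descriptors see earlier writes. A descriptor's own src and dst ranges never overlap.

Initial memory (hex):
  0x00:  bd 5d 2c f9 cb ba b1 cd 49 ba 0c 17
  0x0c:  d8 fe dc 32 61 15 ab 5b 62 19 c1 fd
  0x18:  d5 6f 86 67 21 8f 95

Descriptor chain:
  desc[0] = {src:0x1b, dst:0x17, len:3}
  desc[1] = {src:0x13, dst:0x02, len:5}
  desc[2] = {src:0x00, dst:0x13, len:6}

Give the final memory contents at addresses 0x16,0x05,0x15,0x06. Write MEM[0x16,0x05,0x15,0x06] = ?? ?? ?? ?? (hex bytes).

#0 dst[0x17+3] := {0x67,0x21,0x8f}
#1 dst[0x02+5] := {0x5b,0x62,0x19,0xc1,0x67}
#2 dst[0x13+6] := {0xbd,0x5d,0x5b,0x62,0x19,0xc1}
query mem[0x16]=0x62, mem[0x05]=0xc1, mem[0x15]=0x5b, mem[0x06]=0x67

MEM[0x16,0x05,0x15,0x06] = 62 c1 5b 67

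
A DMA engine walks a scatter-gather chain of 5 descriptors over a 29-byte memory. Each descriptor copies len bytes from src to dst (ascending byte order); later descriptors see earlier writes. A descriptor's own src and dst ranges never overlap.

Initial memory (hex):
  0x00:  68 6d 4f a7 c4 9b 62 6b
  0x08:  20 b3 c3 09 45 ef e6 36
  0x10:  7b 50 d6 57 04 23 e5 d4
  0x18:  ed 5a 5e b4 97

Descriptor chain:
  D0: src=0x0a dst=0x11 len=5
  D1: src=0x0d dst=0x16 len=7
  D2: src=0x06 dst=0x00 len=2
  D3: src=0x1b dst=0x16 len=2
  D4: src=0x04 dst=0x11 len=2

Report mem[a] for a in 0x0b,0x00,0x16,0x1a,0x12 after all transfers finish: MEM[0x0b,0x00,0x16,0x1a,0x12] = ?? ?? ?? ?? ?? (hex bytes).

D0: mem[0x11..0x15] <- [c3 09 45 ef e6]
D1: mem[0x16..0x1c] <- [ef e6 36 7b c3 09 45]
D2: mem[0x00..0x01] <- [62 6b]
D3: mem[0x16..0x17] <- [09 45]
D4: mem[0x11..0x12] <- [c4 9b]
query mem[0x0b]=0x09, mem[0x00]=0x62, mem[0x16]=0x09, mem[0x1a]=0xc3, mem[0x12]=0x9b

MEM[0x0b,0x00,0x16,0x1a,0x12] = 09 62 09 c3 9b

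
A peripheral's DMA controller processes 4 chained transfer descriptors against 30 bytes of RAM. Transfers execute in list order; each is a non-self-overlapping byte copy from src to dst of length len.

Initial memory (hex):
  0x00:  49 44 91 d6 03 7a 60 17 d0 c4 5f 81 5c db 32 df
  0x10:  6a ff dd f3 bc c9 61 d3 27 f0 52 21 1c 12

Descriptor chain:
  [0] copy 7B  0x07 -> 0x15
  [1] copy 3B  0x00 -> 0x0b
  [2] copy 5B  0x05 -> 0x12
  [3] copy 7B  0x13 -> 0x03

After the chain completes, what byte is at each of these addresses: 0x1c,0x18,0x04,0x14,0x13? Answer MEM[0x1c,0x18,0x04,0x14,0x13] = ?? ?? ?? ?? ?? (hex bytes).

MEM[0x1c,0x18,0x04,0x14,0x13] = 1c 5f 17 17 60

  after D0: wrote 7B at 0x15 = 17d0c45f815cdb
  after D1: wrote 3B at 0x0b = 494491
  after D2: wrote 5B at 0x12 = 7a6017d0c4
  after D3: wrote 7B at 0x03 = 6017d0c4c45f81
query mem[0x1c]=0x1c, mem[0x18]=0x5f, mem[0x04]=0x17, mem[0x14]=0x17, mem[0x13]=0x60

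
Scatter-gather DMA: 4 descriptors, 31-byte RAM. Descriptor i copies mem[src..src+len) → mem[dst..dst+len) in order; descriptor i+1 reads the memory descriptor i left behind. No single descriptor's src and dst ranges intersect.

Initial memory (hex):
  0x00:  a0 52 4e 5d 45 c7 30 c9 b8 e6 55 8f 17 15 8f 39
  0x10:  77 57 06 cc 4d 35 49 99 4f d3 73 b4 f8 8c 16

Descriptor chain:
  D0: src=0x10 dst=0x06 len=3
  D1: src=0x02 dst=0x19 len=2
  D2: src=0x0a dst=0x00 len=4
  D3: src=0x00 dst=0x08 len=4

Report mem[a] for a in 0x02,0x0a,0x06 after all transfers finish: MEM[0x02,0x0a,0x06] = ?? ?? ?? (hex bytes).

D0: mem[0x06..0x08] <- [77 57 06]
D1: mem[0x19..0x1a] <- [4e 5d]
D2: mem[0x00..0x03] <- [55 8f 17 15]
D3: mem[0x08..0x0b] <- [55 8f 17 15]
query mem[0x02]=0x17, mem[0x0a]=0x17, mem[0x06]=0x77

MEM[0x02,0x0a,0x06] = 17 17 77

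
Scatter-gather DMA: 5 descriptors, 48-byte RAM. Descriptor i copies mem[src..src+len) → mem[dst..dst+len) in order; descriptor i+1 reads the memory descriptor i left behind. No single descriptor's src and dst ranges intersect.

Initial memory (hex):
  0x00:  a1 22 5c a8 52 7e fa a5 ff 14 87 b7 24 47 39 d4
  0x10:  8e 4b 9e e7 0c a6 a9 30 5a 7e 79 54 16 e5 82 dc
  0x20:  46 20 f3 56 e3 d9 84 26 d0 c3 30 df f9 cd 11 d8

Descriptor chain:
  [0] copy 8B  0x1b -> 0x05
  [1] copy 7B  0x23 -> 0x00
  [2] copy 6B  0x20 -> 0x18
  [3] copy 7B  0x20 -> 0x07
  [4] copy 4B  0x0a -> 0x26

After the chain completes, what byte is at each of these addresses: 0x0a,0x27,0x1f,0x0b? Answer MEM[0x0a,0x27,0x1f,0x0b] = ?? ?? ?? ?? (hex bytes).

[0] 0x1b->0x05 len=8 : 54 16 e5 82 dc 46 20 f3
[1] 0x23->0x00 len=7 : 56 e3 d9 84 26 d0 c3
[2] 0x20->0x18 len=6 : 46 20 f3 56 e3 d9
[3] 0x20->0x07 len=7 : 46 20 f3 56 e3 d9 84
[4] 0x0a->0x26 len=4 : 56 e3 d9 84
query mem[0x0a]=0x56, mem[0x27]=0xe3, mem[0x1f]=0xdc, mem[0x0b]=0xe3

MEM[0x0a,0x27,0x1f,0x0b] = 56 e3 dc e3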